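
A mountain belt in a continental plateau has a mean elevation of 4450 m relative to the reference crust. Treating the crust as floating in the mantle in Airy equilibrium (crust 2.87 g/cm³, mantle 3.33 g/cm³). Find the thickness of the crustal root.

27800 m

Equating mass per unit area of the two columns: the weight of the topography is balanced by the buoyancy of the root, ρ_c h = (ρ_m − ρ_c) r.
r = h · ρ_c / (ρ_m − ρ_c) = 4450 m × 2.87 / (3.33 − 2.87) = 27800 m.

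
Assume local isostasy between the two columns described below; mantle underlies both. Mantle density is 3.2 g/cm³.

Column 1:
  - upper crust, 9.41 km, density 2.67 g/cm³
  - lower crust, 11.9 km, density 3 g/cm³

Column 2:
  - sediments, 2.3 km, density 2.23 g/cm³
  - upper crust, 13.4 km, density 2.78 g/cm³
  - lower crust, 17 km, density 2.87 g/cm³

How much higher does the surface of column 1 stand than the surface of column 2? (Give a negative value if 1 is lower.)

−1.91 km

For any compensation level in the mantle, the mantle terms cancel and isostasy reduces to e = (Σt_1 − Σt_2) − (Σ(ρt)_1 − Σ(ρt)_2) / ρ_m.
Σt_1 = 21.31 km; Σt_2 = 32.7 km; Σ(ρt)_1 = 60.8247; Σ(ρt)_2 = 91.171 (in km·g/cm³).
e = (21.31 − 32.7) − (60.8247 − 91.171) / 3.2 = −1.91 km.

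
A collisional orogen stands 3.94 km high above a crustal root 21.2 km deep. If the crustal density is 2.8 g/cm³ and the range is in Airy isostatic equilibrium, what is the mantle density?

3.32 g/cm³

Airy balance: ρ_c h = (ρ_m − ρ_c) r → ρ_m = ρ_c (1 + h/r).
ρ_m = 2.8 × (1 + 3.94 km/21.2 km) = 3.32 g/cm³.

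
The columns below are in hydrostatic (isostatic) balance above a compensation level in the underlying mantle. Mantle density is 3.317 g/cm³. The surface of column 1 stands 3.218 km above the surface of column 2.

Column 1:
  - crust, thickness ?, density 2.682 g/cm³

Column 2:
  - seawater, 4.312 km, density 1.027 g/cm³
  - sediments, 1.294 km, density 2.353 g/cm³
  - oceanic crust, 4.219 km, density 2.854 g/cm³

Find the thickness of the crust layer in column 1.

Take the compensation level at the base of the deeper column (depth z_c below the surface of column 1) and equate Σ ρ_i t_i down to z_c; mantle fills any gap and the z_c terms cancel.
Column 1: x×2.682 + (z_c − 0 − x)×3.317
Column 2: 3.218×0 + 4.312×1.027 + 1.294×2.353 + 4.219×2.854 + (z_c − 3.218 − 9.825)×3.317
The z_c×3.317 term appears on both sides and cancels. Collect the known terms of each column as K = Σ(ρt)_known − 3.317 × (depth of known layers): K_1 = 0 − 3.317×0 = 0; K_2 = 19.514232 − 3.317×(3.218 + 9.825) = −23.749399.
Balance: K_1 − x×(3.317 − 2.682) = K_2, so x = (K_1 − K_2)/(3.317 − 2.682) = 23.7494/0.635 = 37.4 km.

37.4 km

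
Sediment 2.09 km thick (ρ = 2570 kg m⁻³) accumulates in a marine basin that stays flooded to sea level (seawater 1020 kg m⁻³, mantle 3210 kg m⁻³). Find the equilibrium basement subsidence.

1.48 km

Submarine loading: the sediment displaces seawater, and the subsidence is in turn flooded, so s (ρ_m − ρ_w) = t (ρ_sed − ρ_w).
s = 2.09 km × (2570 − 1020) / (3210 − 1020) = 1.48 km.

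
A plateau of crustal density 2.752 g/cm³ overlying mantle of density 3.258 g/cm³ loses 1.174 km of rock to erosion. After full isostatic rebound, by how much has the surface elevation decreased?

0.182 km

Rebound u = e ρ_c/ρ_m = 1.174 km × 2.752/3.258 = 0.9917 km.
Net surface drop = e − u = 1.174 km − 0.9917 km = e (ρ_m − ρ_c)/ρ_m = 0.182 km.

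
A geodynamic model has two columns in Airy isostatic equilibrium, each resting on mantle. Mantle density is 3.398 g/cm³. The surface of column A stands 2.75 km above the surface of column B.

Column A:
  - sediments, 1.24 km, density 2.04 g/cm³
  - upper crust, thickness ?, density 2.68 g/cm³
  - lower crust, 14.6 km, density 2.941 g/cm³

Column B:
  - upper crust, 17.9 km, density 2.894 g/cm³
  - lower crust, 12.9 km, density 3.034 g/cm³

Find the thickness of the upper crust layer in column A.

20.5 km

Take the compensation level at the base of the deeper column (depth z_c below the surface of column A) and equate Σ ρ_i t_i down to z_c; mantle fills any gap and the z_c terms cancel.
Column A: 1.24×2.04 + x×2.68 + 14.6×2.941 + (z_c − 15.84 − x)×3.398
Column B: 2.75×0 + 17.9×2.894 + 12.9×3.034 + (z_c − 2.75 − 30.8)×3.398
The z_c×3.398 term appears on both sides and cancels. Collect the known terms of each column as K = Σ(ρt)_known − 3.398 × (depth of known layers): K_A = 45.4682 − 3.398×15.84 = −8.35612; K_B = 90.9412 − 3.398×(2.75 + 30.8) = −23.0617.
Balance: K_A − x×(3.398 − 2.68) = K_B, so x = (K_A − K_B)/(3.398 − 2.68) = 14.7056/0.718 = 20.5 km.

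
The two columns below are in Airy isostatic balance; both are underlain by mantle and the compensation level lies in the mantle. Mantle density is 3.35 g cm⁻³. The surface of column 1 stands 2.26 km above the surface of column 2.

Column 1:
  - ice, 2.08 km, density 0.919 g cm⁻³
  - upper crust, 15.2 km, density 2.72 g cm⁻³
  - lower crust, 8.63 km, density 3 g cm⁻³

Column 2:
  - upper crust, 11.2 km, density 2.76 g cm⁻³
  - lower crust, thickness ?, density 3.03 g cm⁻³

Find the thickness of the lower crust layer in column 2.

Take the compensation level at the base of the deeper column (depth z_c below the surface of column 1) and equate Σ ρ_i t_i down to z_c; mantle fills any gap and the z_c terms cancel.
Column 1: 2.08×0.919 + 15.2×2.72 + 8.63×3 + (z_c − 25.91)×3.35
Column 2: 2.26×0 + 11.2×2.76 + x×3.03 + (z_c − 2.26 − 11.2 − x)×3.35
The z_c×3.35 term appears on both sides and cancels. Collect the known terms of each column as K = Σ(ρt)_known − 3.35 × (depth of known layers): K_1 = 69.14552 − 3.35×25.91 = −17.65298; K_2 = 30.912 − 3.35×(2.26 + 11.2) = −14.179.
Balance: K_1 = K_2 − x×(3.35 − 3.03), so x = (K_2 − K_1)/(3.35 − 3.03) = 3.47398/0.32 = 10.9 km.

10.9 km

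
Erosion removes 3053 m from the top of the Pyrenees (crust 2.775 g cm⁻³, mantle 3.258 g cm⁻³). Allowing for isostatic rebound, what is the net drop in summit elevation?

453 m

Rebound u = e ρ_c/ρ_m = 3053 m × 2.775/3.258 = 2600 m.
Net surface drop = e − u = 3053 m − 2600 m = e (ρ_m − ρ_c)/ρ_m = 453 m.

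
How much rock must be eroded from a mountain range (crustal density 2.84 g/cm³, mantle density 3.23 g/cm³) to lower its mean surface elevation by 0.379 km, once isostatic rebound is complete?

3.14 km

Net drop Δ = e − u = e − e ρ_c/ρ_m = e (ρ_m − ρ_c)/ρ_m.
e = Δ ρ_m/(ρ_m − ρ_c) = 0.379 km × 3.23/0.39 = 3.14 km.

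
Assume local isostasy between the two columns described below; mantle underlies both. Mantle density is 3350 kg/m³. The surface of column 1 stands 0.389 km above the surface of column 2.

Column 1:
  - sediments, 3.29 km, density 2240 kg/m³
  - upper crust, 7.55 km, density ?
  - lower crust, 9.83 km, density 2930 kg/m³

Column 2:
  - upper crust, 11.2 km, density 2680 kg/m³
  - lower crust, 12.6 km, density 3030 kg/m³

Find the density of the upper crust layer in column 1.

2680 kg/m³

Take the compensation level at the base of the deeper column (depth z_c below the surface of column 1) and equate Σ ρ_i t_i down to z_c; mantle fills any gap and the z_c terms cancel.
Column 1: 3.29×2240 + 7.55×ρ + 9.83×2930 + (z_c − 20.67)×3350
Column 2: 0.389×0 + 11.2×2680 + 12.6×3030 + (z_c − 0.389 − 23.8)×3350
The z_c×3350 term appears on both sides and cancels. Collect the known terms of each column as K = Σ(ρt)_known − 3350 × (depth of known layers): K_1 = 36171.5 − 3350×20.67 = −33073; K_2 = 68194 − 3350×(0.389 + 23.8) = −12839.15.
Balance: K_1 + 7.55×ρ = K_2, so ρ = (K_2 − K_1)/7.55 = 20233.9/7.55 = 2680 kg/m³.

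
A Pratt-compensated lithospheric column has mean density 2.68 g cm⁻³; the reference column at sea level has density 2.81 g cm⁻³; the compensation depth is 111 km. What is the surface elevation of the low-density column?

ρ_ref D = ρ (D + h) → h = D (ρ_ref − ρ)/ρ.
h = 111 km × (2.81 − 2.68)/2.68 = 5.38 km.

5.38 km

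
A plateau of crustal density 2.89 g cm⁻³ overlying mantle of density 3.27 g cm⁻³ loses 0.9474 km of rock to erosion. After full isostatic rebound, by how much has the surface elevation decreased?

0.11 km

Rebound u = e ρ_c/ρ_m = 0.9474 km × 2.89/3.27 = 0.8373 km.
Net surface drop = e − u = 0.9474 km − 0.8373 km = e (ρ_m − ρ_c)/ρ_m = 0.11 km.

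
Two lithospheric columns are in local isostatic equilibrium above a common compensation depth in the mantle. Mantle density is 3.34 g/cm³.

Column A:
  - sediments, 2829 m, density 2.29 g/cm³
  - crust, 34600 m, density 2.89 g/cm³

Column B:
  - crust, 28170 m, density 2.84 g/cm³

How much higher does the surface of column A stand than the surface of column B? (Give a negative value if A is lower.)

For any compensation level in the mantle, the mantle terms cancel and isostasy reduces to e = (Σt_A − Σt_B) − (Σ(ρt)_A − Σ(ρt)_B) / ρ_m.
Σt_A = 37429 m; Σt_B = 28170 m; Σ(ρt)_A = 106472.41; Σ(ρt)_B = 80002.8 (in m·g/cm³).
e = (37429 − 28170) − (106472.41 − 80002.8) / 3.34 = 1330 m.

1330 m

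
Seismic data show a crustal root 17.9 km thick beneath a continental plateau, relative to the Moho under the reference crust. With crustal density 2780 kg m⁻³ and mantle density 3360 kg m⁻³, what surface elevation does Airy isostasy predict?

In Airy isostatic equilibrium: ρ_c h = (ρ_m − ρ_c) r.
h = r (ρ_m − ρ_c) / ρ_c = 17.9 km × (3360 − 2780) / 2780 = 3.73 km.

3.73 km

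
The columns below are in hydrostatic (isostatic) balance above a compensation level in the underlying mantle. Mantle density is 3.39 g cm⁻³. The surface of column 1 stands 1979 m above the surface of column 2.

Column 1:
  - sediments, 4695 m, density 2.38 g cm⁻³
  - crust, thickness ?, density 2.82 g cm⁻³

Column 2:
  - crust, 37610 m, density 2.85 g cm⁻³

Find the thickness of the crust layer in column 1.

39100 m

Take the compensation level at the base of the deeper column (depth z_c below the surface of column 1) and equate Σ ρ_i t_i down to z_c; mantle fills any gap and the z_c terms cancel.
Column 1: 4695×2.38 + x×2.82 + (z_c − 4695 − x)×3.39
Column 2: 1979×0 + 37610×2.85 + (z_c − 1979 − 37610)×3.39
The z_c×3.39 term appears on both sides and cancels. Collect the known terms of each column as K = Σ(ρt)_known − 3.39 × (depth of known layers): K_1 = 11174.1 − 3.39×4695 = −4741.95; K_2 = 107188.5 − 3.39×(1979 + 37610) = −27018.21.
Balance: K_1 − x×(3.39 − 2.82) = K_2, so x = (K_1 − K_2)/(3.39 − 2.82) = 22276.3/0.57 = 39100 m.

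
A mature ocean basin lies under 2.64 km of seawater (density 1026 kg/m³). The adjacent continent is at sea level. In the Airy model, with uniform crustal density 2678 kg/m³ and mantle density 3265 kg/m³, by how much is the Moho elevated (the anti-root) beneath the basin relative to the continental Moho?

For local isostatic compensation: replacing crust with seawater at the top is compensated by replacing crust with mantle at the base: d (ρ_c − ρ_w) = a (ρ_m − ρ_c).
a = d (ρ_c − ρ_w)/(ρ_m − ρ_c) = 2.64 km × 1652/587 = 7.43 km.

7.43 km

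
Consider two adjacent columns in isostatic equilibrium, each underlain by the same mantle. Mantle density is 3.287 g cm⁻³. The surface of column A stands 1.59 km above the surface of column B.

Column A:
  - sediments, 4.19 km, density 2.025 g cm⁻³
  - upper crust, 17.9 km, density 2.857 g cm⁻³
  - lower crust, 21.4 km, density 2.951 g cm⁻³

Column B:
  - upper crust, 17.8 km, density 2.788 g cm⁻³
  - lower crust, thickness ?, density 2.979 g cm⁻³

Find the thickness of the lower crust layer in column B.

Take the compensation level at the base of the deeper column (depth z_c below the surface of column A) and equate Σ ρ_i t_i down to z_c; mantle fills any gap and the z_c terms cancel.
Column A: 4.19×2.025 + 17.9×2.857 + 21.4×2.951 + (z_c − 43.49)×3.287
Column B: 1.59×0 + 17.8×2.788 + x×2.979 + (z_c − 1.59 − 17.8 − x)×3.287
The z_c×3.287 term appears on both sides and cancels. Collect the known terms of each column as K = Σ(ρt)_known − 3.287 × (depth of known layers): K_A = 122.77645 − 3.287×43.49 = −20.17518; K_B = 49.6264 − 3.287×(1.59 + 17.8) = −14.10853.
Balance: K_A = K_B − x×(3.287 − 2.979), so x = (K_B − K_A)/(3.287 − 2.979) = 6.06665/0.308 = 19.7 km.

19.7 km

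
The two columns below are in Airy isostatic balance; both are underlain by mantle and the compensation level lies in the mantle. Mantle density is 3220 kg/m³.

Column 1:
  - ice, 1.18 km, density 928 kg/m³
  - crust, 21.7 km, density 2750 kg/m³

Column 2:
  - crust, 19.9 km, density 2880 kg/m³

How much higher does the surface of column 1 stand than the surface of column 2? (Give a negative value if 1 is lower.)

1.91 km

For any compensation level in the mantle, the mantle terms cancel and isostasy reduces to e = (Σt_1 − Σt_2) − (Σ(ρt)_1 − Σ(ρt)_2) / ρ_m.
Σt_1 = 22.88 km; Σt_2 = 19.9 km; Σ(ρt)_1 = 60770.04; Σ(ρt)_2 = 57312 (in km·kg/m³).
e = (22.88 − 19.9) − (60770.04 − 57312) / 3220 = 1.91 km.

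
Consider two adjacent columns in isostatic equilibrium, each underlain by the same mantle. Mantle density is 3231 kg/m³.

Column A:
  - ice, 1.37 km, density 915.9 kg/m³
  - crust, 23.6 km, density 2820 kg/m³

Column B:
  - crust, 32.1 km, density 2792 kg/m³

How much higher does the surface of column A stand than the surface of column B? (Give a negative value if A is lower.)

−0.378 km

For any compensation level in the mantle, the mantle terms cancel and isostasy reduces to e = (Σt_A − Σt_B) − (Σ(ρt)_A − Σ(ρt)_B) / ρ_m.
Σt_A = 24.97 km; Σt_B = 32.1 km; Σ(ρt)_A = 67806.783; Σ(ρt)_B = 89623.2 (in km·kg/m³).
e = (24.97 − 32.1) − (67806.783 − 89623.2) / 3231 = −0.378 km.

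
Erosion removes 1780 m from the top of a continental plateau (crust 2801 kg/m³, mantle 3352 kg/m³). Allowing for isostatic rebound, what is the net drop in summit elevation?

293 m

Rebound u = e ρ_c/ρ_m = 1780 m × 2801/3352 = 1487 m.
Net surface drop = e − u = 1780 m − 1487 m = e (ρ_m − ρ_c)/ρ_m = 293 m.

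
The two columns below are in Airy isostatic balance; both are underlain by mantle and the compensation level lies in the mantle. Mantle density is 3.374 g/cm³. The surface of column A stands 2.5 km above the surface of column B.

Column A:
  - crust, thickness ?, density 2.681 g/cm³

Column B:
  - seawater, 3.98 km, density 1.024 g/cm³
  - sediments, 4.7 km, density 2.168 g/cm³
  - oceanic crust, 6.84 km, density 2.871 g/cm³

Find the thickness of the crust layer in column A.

38.8 km

Take the compensation level at the base of the deeper column (depth z_c below the surface of column A) and equate Σ ρ_i t_i down to z_c; mantle fills any gap and the z_c terms cancel.
Column A: x×2.681 + (z_c − 0 − x)×3.374
Column B: 2.5×0 + 3.98×1.024 + 4.7×2.168 + 6.84×2.871 + (z_c − 2.5 − 15.52)×3.374
The z_c×3.374 term appears on both sides and cancels. Collect the known terms of each column as K = Σ(ρt)_known − 3.374 × (depth of known layers): K_A = 0 − 3.374×0 = 0; K_B = 33.90276 − 3.374×(2.5 + 15.52) = −26.89672.
Balance: K_A − x×(3.374 − 2.681) = K_B, so x = (K_A − K_B)/(3.374 − 2.681) = 26.8967/0.693 = 38.8 km.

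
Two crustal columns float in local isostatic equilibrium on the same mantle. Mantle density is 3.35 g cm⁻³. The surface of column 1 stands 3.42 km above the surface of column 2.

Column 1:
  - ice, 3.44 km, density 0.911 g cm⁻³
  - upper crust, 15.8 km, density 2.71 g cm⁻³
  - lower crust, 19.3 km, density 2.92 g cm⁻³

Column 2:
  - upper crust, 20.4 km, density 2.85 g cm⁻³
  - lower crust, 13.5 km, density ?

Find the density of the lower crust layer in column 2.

2.97 g cm⁻³

Take the compensation level at the base of the deeper column (depth z_c below the surface of column 1) and equate Σ ρ_i t_i down to z_c; mantle fills any gap and the z_c terms cancel.
Column 1: 3.44×0.911 + 15.8×2.71 + 19.3×2.92 + (z_c − 38.54)×3.35
Column 2: 3.42×0 + 20.4×2.85 + 13.5×ρ + (z_c − 3.42 − 33.9)×3.35
The z_c×3.35 term appears on both sides and cancels. Collect the known terms of each column as K = Σ(ρt)_known − 3.35 × (depth of known layers): K_1 = 102.30784 − 3.35×38.54 = −26.80116; K_2 = 58.14 − 3.35×(3.42 + 33.9) = −66.882.
Balance: K_1 = K_2 + 13.5×ρ, so ρ = (K_1 − K_2)/13.5 = 40.0808/13.5 = 2.97 g cm⁻³.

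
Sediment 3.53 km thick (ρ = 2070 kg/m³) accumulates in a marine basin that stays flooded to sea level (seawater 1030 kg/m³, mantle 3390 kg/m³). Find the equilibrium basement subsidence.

Submarine loading: the sediment displaces seawater, and the subsidence is in turn flooded, so s (ρ_m − ρ_w) = t (ρ_sed − ρ_w).
s = 3.53 km × (2070 − 1030) / (3390 − 1030) = 1.56 km.

1.56 km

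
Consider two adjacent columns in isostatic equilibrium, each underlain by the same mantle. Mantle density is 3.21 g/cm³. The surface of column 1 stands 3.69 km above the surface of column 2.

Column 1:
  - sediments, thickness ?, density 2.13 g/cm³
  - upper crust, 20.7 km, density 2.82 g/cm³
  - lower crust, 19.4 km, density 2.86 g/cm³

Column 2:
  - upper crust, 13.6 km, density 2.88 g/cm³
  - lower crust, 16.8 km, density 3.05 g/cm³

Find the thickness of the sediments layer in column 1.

Take the compensation level at the base of the deeper column (depth z_c below the surface of column 1) and equate Σ ρ_i t_i down to z_c; mantle fills any gap and the z_c terms cancel.
Column 1: x×2.13 + 20.7×2.82 + 19.4×2.86 + (z_c − 40.1 − x)×3.21
Column 2: 3.69×0 + 13.6×2.88 + 16.8×3.05 + (z_c − 3.69 − 30.4)×3.21
The z_c×3.21 term appears on both sides and cancels. Collect the known terms of each column as K = Σ(ρt)_known − 3.21 × (depth of known layers): K_1 = 113.858 − 3.21×40.1 = −14.863; K_2 = 90.408 − 3.21×(3.69 + 30.4) = −19.0209.
Balance: K_1 − x×(3.21 − 2.13) = K_2, so x = (K_1 − K_2)/(3.21 − 2.13) = 4.1579/1.08 = 3.85 km.

3.85 km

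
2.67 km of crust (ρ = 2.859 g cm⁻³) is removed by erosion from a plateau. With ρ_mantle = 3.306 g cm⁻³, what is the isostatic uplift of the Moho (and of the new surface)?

2.31 km

Unloading: uplift u = e ρ_c/ρ_m = 2.67 km × 2.859/3.306 = 2.31 km.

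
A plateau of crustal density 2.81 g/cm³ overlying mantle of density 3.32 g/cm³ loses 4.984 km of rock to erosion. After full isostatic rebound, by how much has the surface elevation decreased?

Rebound u = e ρ_c/ρ_m = 4.984 km × 2.81/3.32 = 4.218 km.
Net surface drop = e − u = 4.984 km − 4.218 km = e (ρ_m − ρ_c)/ρ_m = 0.766 km.

0.766 km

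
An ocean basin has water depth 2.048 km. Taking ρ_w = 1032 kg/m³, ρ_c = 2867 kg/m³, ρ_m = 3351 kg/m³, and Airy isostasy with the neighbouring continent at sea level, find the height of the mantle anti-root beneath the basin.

7.76 km

In Airy isostatic equilibrium: replacing crust with seawater at the top is compensated by replacing crust with mantle at the base: d (ρ_c − ρ_w) = a (ρ_m − ρ_c).
a = d (ρ_c − ρ_w)/(ρ_m − ρ_c) = 2.048 km × 1835/484 = 7.76 km.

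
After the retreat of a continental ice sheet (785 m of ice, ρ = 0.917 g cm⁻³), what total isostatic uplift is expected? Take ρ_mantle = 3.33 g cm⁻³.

216 m

Removing the load lets mantle flow back in; uplift u satisfies ρ_ice t = ρ_m u.
u = t ρ_ice/ρ_m = 785 m × 0.917/3.33 = 216 m.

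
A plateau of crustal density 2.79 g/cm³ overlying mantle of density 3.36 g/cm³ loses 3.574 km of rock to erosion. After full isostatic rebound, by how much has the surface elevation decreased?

0.606 km

Rebound u = e ρ_c/ρ_m = 3.574 km × 2.79/3.36 = 2.968 km.
Net surface drop = e − u = 3.574 km − 2.968 km = e (ρ_m − ρ_c)/ρ_m = 0.606 km.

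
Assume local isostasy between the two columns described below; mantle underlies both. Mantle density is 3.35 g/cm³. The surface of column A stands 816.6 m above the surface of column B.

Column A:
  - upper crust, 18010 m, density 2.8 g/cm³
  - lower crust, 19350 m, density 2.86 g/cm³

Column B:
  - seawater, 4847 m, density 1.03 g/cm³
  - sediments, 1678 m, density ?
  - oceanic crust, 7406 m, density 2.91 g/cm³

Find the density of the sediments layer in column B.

2.07 g/cm³

Take the compensation level at the base of the deeper column (depth z_c below the surface of column A) and equate Σ ρ_i t_i down to z_c; mantle fills any gap and the z_c terms cancel.
Column A: 18010×2.8 + 19350×2.86 + (z_c − 37360)×3.35
Column B: 816.6×0 + 4847×1.03 + 1678×ρ + 7406×2.91 + (z_c − 816.6 − 13931)×3.35
The z_c×3.35 term appears on both sides and cancels. Collect the known terms of each column as K = Σ(ρt)_known − 3.35 × (depth of known layers): K_A = 105769 − 3.35×37360 = −19387; K_B = 26543.87 − 3.35×(816.6 + 13931) = −22860.59.
Balance: K_A = K_B + 1678×ρ, so ρ = (K_A − K_B)/1678 = 3473.59/1678 = 2.07 g/cm³.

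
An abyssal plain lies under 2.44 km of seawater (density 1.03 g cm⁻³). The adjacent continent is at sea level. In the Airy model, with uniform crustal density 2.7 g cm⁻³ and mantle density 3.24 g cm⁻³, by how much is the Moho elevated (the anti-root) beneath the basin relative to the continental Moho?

7.55 km

In Airy isostatic equilibrium: replacing crust with seawater at the top is compensated by replacing crust with mantle at the base: d (ρ_c − ρ_w) = a (ρ_m − ρ_c).
a = d (ρ_c − ρ_w)/(ρ_m − ρ_c) = 2.44 km × 1.67/0.54 = 7.55 km.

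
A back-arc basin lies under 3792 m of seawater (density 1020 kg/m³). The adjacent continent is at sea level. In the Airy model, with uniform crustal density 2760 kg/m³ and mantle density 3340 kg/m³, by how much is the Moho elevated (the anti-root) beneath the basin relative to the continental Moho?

11400 m

Equating mass per unit area of the two columns: replacing crust with seawater at the top is compensated by replacing crust with mantle at the base: d (ρ_c − ρ_w) = a (ρ_m − ρ_c).
a = d (ρ_c − ρ_w)/(ρ_m − ρ_c) = 3792 m × 1740/580 = 11400 m.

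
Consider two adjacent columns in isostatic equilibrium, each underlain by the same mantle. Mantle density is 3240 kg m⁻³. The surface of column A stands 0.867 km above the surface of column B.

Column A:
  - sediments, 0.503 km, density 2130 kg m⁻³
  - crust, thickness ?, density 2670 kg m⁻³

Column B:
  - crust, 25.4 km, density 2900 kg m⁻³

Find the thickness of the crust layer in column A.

19.1 km

Take the compensation level at the base of the deeper column (depth z_c below the surface of column A) and equate Σ ρ_i t_i down to z_c; mantle fills any gap and the z_c terms cancel.
Column A: 0.503×2130 + x×2670 + (z_c − 0.503 − x)×3240
Column B: 0.867×0 + 25.4×2900 + (z_c − 0.867 − 25.4)×3240
The z_c×3240 term appears on both sides and cancels. Collect the known terms of each column as K = Σ(ρt)_known − 3240 × (depth of known layers): K_A = 1071.39 − 3240×0.503 = −558.33; K_B = 73660 − 3240×(0.867 + 25.4) = −11445.08.
Balance: K_A − x×(3240 − 2670) = K_B, so x = (K_A − K_B)/(3240 − 2670) = 10886.8/570 = 19.1 km.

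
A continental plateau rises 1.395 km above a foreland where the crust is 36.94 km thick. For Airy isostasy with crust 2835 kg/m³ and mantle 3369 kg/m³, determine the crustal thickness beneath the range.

Root depth r = h ρ_c / (ρ_m − ρ_c) = 1.395 km × 2835 / 534 = 7.406 km.
Total thickness = T + h + r = 36.94 km + 1.395 km + 7.406 km = 45.7 km.

45.7 km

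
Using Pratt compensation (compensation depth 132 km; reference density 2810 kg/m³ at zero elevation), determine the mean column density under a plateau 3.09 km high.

2750 kg/m³

Pratt balance: ρ_ref D = ρ (D + h).
ρ = ρ_ref D/(D + h) = 2810 × 132 km/(132 km + 3.09 km) = 2750 kg/m³.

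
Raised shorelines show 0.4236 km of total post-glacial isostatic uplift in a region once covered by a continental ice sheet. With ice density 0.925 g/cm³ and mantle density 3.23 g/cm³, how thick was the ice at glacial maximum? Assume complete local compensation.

1.48 km

u = t ρ_ice/ρ_m → t = u ρ_m/ρ_ice = 0.4236 km × 3.23/0.925 = 1.48 km.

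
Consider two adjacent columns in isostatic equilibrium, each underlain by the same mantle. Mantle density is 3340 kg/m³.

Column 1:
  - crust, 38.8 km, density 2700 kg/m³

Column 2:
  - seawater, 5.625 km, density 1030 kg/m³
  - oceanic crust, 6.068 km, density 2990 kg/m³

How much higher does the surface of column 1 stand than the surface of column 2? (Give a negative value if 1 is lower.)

2.91 km

For any compensation level in the mantle, the mantle terms cancel and isostasy reduces to e = (Σt_1 − Σt_2) − (Σ(ρt)_1 − Σ(ρt)_2) / ρ_m.
Σt_1 = 38.8 km; Σt_2 = 11.693 km; Σ(ρt)_1 = 104760; Σ(ρt)_2 = 23937.07 (in km·kg/m³).
e = (38.8 − 11.693) − (104760 − 23937.07) / 3340 = 2.91 km.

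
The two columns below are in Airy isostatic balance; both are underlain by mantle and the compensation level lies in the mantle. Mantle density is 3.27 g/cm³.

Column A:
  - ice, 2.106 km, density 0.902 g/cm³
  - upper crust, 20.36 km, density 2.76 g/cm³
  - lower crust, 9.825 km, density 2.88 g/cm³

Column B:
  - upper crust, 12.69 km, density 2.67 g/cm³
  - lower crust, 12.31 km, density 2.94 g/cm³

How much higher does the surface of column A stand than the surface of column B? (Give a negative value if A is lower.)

For any compensation level in the mantle, the mantle terms cancel and isostasy reduces to e = (Σt_A − Σt_B) − (Σ(ρt)_A − Σ(ρt)_B) / ρ_m.
Σt_A = 32.291 km; Σt_B = 25 km; Σ(ρt)_A = 86.389212; Σ(ρt)_B = 70.0737 (in km·g/cm³).
e = (32.291 − 25) − (86.389212 − 70.0737) / 3.27 = 2.3 km.

2.3 km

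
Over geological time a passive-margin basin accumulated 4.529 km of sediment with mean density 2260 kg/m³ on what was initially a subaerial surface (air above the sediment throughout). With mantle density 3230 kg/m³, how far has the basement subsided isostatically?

Subaerial load: s = t ρ_sed / ρ_m = 4.529 km × 2260/3230 = 3.17 km.

3.17 km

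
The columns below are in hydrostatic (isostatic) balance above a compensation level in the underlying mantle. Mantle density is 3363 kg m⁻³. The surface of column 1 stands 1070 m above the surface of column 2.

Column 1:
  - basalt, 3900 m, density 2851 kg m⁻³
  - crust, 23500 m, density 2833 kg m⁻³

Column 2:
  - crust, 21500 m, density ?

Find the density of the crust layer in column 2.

Take the compensation level at the base of the deeper column (depth z_c below the surface of column 1) and equate Σ ρ_i t_i down to z_c; mantle fills any gap and the z_c terms cancel.
Column 1: 3900×2851 + 23500×2833 + (z_c − 27400)×3363
Column 2: 1070×0 + 21500×ρ + (z_c − 1070 − 21500)×3363
The z_c×3363 term appears on both sides and cancels. Collect the known terms of each column as K = Σ(ρt)_known − 3363 × (depth of known layers): K_1 = 77694400 − 3363×27400 = −14451800; K_2 = 0 − 3363×(1070 + 21500) = −75902910.
Balance: K_1 = K_2 + 21500×ρ, so ρ = (K_1 − K_2)/21500 = 61451100/21500 = 2860 kg m⁻³.

2860 kg m⁻³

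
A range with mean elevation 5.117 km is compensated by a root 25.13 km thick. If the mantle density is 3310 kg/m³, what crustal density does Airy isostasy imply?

ρ_c h = (ρ_m − ρ_c) r → ρ_c (h + r) = ρ_m r → ρ_c = ρ_m r / (h + r).
ρ_c = 3310 × 25.13 km / (5.117 km + 25.13 km) = 2750 kg/m³.

2750 kg/m³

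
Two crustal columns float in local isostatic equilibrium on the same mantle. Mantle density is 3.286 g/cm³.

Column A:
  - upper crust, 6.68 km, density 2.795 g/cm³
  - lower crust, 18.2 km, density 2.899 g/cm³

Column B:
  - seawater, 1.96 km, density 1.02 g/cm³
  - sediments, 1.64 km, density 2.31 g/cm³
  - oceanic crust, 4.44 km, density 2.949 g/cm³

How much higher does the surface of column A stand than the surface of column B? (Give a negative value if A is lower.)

0.848 km

For any compensation level in the mantle, the mantle terms cancel and isostasy reduces to e = (Σt_A − Σt_B) − (Σ(ρt)_A − Σ(ρt)_B) / ρ_m.
Σt_A = 24.88 km; Σt_B = 8.04 km; Σ(ρt)_A = 71.4324; Σ(ρt)_B = 18.88116 (in km·g/cm³).
e = (24.88 − 8.04) − (71.4324 − 18.88116) / 3.286 = 0.848 km.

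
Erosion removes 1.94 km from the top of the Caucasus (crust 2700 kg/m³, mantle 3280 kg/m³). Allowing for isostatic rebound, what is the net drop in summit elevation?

0.343 km

Rebound u = e ρ_c/ρ_m = 1.94 km × 2700/3280 = 1.597 km.
Net surface drop = e − u = 1.94 km − 1.597 km = e (ρ_m − ρ_c)/ρ_m = 0.343 km.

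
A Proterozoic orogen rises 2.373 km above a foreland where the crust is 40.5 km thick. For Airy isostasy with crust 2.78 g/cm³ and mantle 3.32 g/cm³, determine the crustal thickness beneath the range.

Root depth r = h ρ_c / (ρ_m − ρ_c) = 2.373 km × 2.78 / 0.54 = 12.22 km.
Total thickness = T + h + r = 40.5 km + 2.373 km + 12.22 km = 55.1 km.

55.1 km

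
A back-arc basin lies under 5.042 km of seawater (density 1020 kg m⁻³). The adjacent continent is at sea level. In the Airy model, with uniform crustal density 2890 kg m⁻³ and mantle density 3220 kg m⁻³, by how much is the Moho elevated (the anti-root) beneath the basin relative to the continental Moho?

28.6 km

For local isostatic compensation: replacing crust with seawater at the top is compensated by replacing crust with mantle at the base: d (ρ_c − ρ_w) = a (ρ_m − ρ_c).
a = d (ρ_c − ρ_w)/(ρ_m − ρ_c) = 5.042 km × 1870/330 = 28.6 km.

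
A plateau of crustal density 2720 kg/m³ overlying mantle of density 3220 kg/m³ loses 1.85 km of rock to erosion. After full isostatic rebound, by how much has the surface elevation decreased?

Rebound u = e ρ_c/ρ_m = 1.85 km × 2720/3220 = 1.563 km.
Net surface drop = e − u = 1.85 km − 1.563 km = e (ρ_m − ρ_c)/ρ_m = 0.287 km.

0.287 km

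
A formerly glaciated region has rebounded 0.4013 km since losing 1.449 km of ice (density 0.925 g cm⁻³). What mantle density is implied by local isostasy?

ρ_m = ρ_ice t / u = 0.925 × 1.449 km/0.4013 km = 3.34 g cm⁻³.

3.34 g cm⁻³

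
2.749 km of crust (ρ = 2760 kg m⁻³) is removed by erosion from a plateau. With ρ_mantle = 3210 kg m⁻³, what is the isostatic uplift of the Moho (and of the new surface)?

Unloading: uplift u = e ρ_c/ρ_m = 2.749 km × 2760/3210 = 2.36 km.

2.36 km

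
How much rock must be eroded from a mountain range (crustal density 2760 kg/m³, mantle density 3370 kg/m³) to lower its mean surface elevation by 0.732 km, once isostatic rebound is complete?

4.04 km

Net drop Δ = e − u = e − e ρ_c/ρ_m = e (ρ_m − ρ_c)/ρ_m.
e = Δ ρ_m/(ρ_m − ρ_c) = 0.732 km × 3370/610 = 4.04 km.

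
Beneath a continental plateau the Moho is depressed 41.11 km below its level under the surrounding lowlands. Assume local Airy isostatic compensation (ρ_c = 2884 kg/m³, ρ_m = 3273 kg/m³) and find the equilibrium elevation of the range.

5.55 km

In Airy isostatic equilibrium: ρ_c h = (ρ_m − ρ_c) r.
h = r (ρ_m − ρ_c) / ρ_c = 41.11 km × (3273 − 2884) / 2884 = 5.55 km.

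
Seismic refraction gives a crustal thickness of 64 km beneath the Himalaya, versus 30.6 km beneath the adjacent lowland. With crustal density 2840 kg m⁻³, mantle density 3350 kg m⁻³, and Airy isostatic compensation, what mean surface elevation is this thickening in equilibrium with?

5.08 km

Excess crust Δ = 64 km − 30.6 km = 33.4 km, split between elevation h and root r with h + r = Δ.
Airy balance ρ_c h = (ρ_m − ρ_c) r gives r = h ρ_c/(ρ_m − ρ_c), so h (1 + ρ_c/(ρ_m − ρ_c)) = Δ, i.e. h = Δ (ρ_m − ρ_c)/ρ_m.
h = 33.4 km × 510/3350 = 5.08 km.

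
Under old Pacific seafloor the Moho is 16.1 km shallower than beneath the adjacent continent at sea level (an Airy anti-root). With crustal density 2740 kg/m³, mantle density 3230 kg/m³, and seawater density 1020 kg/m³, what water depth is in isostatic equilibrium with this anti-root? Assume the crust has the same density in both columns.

4.59 km

Replacing a thickness d of crust by seawater at the top must be balanced by replacing crust with mantle at the base: d (ρ_c − ρ_w) = a (ρ_m − ρ_c).
d = a (ρ_m − ρ_c)/(ρ_c − ρ_w) = 16.1 km × 490/1720 = 4.59 km.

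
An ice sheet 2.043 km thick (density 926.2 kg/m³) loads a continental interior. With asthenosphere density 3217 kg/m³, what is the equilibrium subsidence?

In Airy isostatic equilibrium: the ice load ρ_ice t is balanced by mantle displaced below, ρ_m s.
s = t ρ_ice / ρ_m = 2.043 km × 926.2/3217 = 0.588 km.

0.588 km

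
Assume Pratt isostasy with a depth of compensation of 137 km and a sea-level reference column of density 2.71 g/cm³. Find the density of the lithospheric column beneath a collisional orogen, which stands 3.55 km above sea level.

2.64 g/cm³

Pratt balance: ρ_ref D = ρ (D + h).
ρ = ρ_ref D/(D + h) = 2.71 × 137 km/(137 km + 3.55 km) = 2.64 g/cm³.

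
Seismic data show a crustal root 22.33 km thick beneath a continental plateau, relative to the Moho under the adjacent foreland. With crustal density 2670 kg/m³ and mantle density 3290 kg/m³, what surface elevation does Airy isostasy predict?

Isostatic balance requires: ρ_c h = (ρ_m − ρ_c) r.
h = r (ρ_m − ρ_c) / ρ_c = 22.33 km × (3290 − 2670) / 2670 = 5.19 km.

5.19 km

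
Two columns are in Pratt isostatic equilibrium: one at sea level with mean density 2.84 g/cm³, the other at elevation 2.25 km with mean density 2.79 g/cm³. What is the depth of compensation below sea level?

126 km

ρ_ref D = ρ (D + h) → D (ρ_ref − ρ) = ρ h.
D = ρ h/(ρ_ref − ρ) = 2.79 × 2.25 km/(2.84 − 2.79) = 126 km.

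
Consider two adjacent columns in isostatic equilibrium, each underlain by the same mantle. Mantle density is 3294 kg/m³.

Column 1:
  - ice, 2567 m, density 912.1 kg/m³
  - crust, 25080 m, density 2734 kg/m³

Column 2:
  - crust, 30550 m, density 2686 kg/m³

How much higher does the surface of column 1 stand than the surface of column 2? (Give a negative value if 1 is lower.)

481 m

For any compensation level in the mantle, the mantle terms cancel and isostasy reduces to e = (Σt_1 − Σt_2) − (Σ(ρt)_1 − Σ(ρt)_2) / ρ_m.
Σt_1 = 27647 m; Σt_2 = 30550 m; Σ(ρt)_1 = 70910080.7; Σ(ρt)_2 = 82057300 (in m·kg/m³).
e = (27647 − 30550) − (70910080.7 − 82057300) / 3294 = 481 m.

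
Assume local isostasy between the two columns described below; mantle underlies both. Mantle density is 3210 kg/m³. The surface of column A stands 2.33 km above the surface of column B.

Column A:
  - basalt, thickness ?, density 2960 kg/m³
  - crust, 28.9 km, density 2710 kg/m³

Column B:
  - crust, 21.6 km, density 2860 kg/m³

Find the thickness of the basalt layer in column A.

2.36 km

Take the compensation level at the base of the deeper column (depth z_c below the surface of column A) and equate Σ ρ_i t_i down to z_c; mantle fills any gap and the z_c terms cancel.
Column A: x×2960 + 28.9×2710 + (z_c − 28.9 − x)×3210
Column B: 2.33×0 + 21.6×2860 + (z_c − 2.33 − 21.6)×3210
The z_c×3210 term appears on both sides and cancels. Collect the known terms of each column as K = Σ(ρt)_known − 3210 × (depth of known layers): K_A = 78319 − 3210×28.9 = −14450; K_B = 61776 − 3210×(2.33 + 21.6) = −15039.3.
Balance: K_A − x×(3210 − 2960) = K_B, so x = (K_A − K_B)/(3210 − 2960) = 589.3/250 = 2.36 km.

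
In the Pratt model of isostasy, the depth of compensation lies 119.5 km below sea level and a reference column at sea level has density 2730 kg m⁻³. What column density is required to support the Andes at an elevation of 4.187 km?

Pratt balance: ρ_ref D = ρ (D + h).
ρ = ρ_ref D/(D + h) = 2730 × 119.5 km/(119.5 km + 4.187 km) = 2640 kg m⁻³.

2640 kg m⁻³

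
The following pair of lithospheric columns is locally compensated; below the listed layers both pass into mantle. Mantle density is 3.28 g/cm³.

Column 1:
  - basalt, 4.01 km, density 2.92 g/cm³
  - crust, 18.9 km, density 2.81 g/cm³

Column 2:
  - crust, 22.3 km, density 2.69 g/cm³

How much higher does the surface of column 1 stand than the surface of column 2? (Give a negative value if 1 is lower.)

−0.863 km

For any compensation level in the mantle, the mantle terms cancel and isostasy reduces to e = (Σt_1 − Σt_2) − (Σ(ρt)_1 − Σ(ρt)_2) / ρ_m.
Σt_1 = 22.91 km; Σt_2 = 22.3 km; Σ(ρt)_1 = 64.8182; Σ(ρt)_2 = 59.987 (in km·g/cm³).
e = (22.91 − 22.3) − (64.8182 − 59.987) / 3.28 = −0.863 km.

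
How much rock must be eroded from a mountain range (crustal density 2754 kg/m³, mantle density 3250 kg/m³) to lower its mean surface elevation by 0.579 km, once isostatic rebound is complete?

3.79 km

Net drop Δ = e − u = e − e ρ_c/ρ_m = e (ρ_m − ρ_c)/ρ_m.
e = Δ ρ_m/(ρ_m − ρ_c) = 0.579 km × 3250/496 = 3.79 km.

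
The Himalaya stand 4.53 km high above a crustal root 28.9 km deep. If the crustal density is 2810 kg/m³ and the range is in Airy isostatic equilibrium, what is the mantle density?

3250 kg/m³

Airy balance: ρ_c h = (ρ_m − ρ_c) r → ρ_m = ρ_c (1 + h/r).
ρ_m = 2810 × (1 + 4.53 km/28.9 km) = 3250 kg/m³.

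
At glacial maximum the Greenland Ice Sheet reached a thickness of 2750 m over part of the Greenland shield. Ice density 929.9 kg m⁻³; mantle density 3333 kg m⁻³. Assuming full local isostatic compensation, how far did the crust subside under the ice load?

767 m

By Archimedes' principle applied to the lithosphere: the ice load ρ_ice t is balanced by mantle displaced below, ρ_m s.
s = t ρ_ice / ρ_m = 2750 m × 929.9/3333 = 767 m.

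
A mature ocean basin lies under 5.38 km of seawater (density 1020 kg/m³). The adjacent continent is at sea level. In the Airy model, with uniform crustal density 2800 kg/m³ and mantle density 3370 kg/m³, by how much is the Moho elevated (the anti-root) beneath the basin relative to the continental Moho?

In Airy isostatic equilibrium: replacing crust with seawater at the top is compensated by replacing crust with mantle at the base: d (ρ_c − ρ_w) = a (ρ_m − ρ_c).
a = d (ρ_c − ρ_w)/(ρ_m − ρ_c) = 5.38 km × 1780/570 = 16.8 km.

16.8 km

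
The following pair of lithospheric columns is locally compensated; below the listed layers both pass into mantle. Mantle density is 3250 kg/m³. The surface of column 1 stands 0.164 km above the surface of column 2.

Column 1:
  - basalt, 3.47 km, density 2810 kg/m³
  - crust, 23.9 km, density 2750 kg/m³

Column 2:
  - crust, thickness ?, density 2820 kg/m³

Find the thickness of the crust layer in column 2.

Take the compensation level at the base of the deeper column (depth z_c below the surface of column 1) and equate Σ ρ_i t_i down to z_c; mantle fills any gap and the z_c terms cancel.
Column 1: 3.47×2810 + 23.9×2750 + (z_c − 27.37)×3250
Column 2: 0.164×0 + x×2820 + (z_c − 0.164 − 0 − x)×3250
The z_c×3250 term appears on both sides and cancels. Collect the known terms of each column as K = Σ(ρt)_known − 3250 × (depth of known layers): K_1 = 75475.7 − 3250×27.37 = −13476.8; K_2 = 0 − 3250×(0.164 + 0) = −533.
Balance: K_1 = K_2 − x×(3250 − 2820), so x = (K_2 − K_1)/(3250 − 2820) = 12943.8/430 = 30.1 km.

30.1 km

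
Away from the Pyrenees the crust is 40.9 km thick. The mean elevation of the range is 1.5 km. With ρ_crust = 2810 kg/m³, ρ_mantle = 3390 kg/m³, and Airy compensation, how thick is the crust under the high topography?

49.7 km

Root depth r = h ρ_c / (ρ_m − ρ_c) = 1.5 km × 2810 / 580 = 7.267 km.
Total thickness = T + h + r = 40.9 km + 1.5 km + 7.267 km = 49.7 km.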